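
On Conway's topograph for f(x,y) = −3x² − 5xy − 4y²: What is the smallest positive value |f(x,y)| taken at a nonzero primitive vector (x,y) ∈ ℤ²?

translate: b→-1 (≡5 mod 6), so (3,5,4)→(3,-1,2)
flip: (3,-1,2)→(2,1,3)
reduced (well bottom): (2,1,3) with a≤c, −a<b≤a
well minimum |f| = |-2| = 2 (negative-definite)

2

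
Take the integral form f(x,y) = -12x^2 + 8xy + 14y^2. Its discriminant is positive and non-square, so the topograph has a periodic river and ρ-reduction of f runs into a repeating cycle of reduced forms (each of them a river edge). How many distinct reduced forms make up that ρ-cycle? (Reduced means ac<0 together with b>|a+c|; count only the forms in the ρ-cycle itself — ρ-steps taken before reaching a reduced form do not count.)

D = 736, ⌊√D⌋ = 27
river: ρ → (14,20,-6)
river: ρ → (-6,16,20)
river: ρ → (20,24,-2)
river: ρ → (-2,24,20)
river: ρ → (20,16,-6)
river: ρ → (-6,20,14)
river: ρ → (14,8,-12)
river: ρ → (-12,16,10)
river: ρ → (10,24,-4)
river: ρ → (-4,24,10)
river: ρ → (10,16,-12)
river: ρ → (-12,8,14)
ρ-cycle length = 12 (tail of 0 descent steps not counted)

12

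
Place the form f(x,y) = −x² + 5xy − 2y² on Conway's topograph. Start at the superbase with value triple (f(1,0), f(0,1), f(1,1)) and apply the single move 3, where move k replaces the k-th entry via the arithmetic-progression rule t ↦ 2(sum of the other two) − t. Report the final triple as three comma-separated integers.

start (-1,-2,2) = (f(1,0),f(0,1),f(1,1))
replace slot 3: 2·((-1)+(-2)) − 2 = -8 → (-1,-2,-8)

-1,-2,-8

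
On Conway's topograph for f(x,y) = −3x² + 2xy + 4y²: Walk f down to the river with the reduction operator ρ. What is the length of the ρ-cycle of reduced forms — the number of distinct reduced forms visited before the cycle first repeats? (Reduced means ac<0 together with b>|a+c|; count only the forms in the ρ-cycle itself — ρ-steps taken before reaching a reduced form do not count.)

D = 52, ⌊√D⌋ = 7
river: ρ → (4,6,-1)
river: ρ → (-1,6,4)
river: ρ → (4,2,-3)
river: ρ → (-3,4,3)
river: ρ → (3,2,-4)
river: ρ → (-4,6,1)
river: ρ → (1,6,-4)
river: ρ → (-4,2,3)
river: ρ → (3,4,-3)
river: ρ → (-3,2,4)
ρ-cycle length = 10 (tail of 0 descent steps not counted)

10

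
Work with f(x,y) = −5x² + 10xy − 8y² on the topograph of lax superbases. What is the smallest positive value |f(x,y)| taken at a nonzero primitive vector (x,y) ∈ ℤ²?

translate: b→0 (≡-10 mod 10), so (5,-10,8)→(5,0,3)
flip: (5,0,3)→(3,0,5)
reduced (well bottom): (3,0,5) with a≤c, −a<b≤a
well minimum |f| = |-3| = 3 (negative-definite)

3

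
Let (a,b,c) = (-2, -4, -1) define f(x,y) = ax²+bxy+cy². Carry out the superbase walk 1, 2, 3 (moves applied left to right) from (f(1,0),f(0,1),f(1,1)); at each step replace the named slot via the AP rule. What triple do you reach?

start (-2,-1,-7) = (f(1,0),f(0,1),f(1,1))
replace slot 1: 2·((-1)+(-7)) − (-2) = -14 → (-14,-1,-7)
replace slot 2: 2·((-14)+(-7)) − (-1) = -41 → (-14,-41,-7)
replace slot 3: 2·((-14)+(-41)) − (-7) = -103 → (-14,-41,-103)

-14,-41,-103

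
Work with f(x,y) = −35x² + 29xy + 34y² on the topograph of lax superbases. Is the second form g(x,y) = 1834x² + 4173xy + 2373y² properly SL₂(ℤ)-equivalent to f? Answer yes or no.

D₁ = 5601, D₂ = 5601
river cycle of f (length 86): (34, 39, -30), (-30, 21, 43), (43, 65, -8), (-8, 63, 51), (51, 39, -20), (-20, 41, 49), (49, 57, -12), (-12, 63, 34), (34, 73, -2), (-2, 71, 70), … (76 more)
river cycle of g (length 86): (34, 39, -30), (-30, 21, 43), (43, 65, -8), (-8, 63, 51), (51, 39, -20), (-20, 41, 49), (49, 57, -12), (-12, 63, 34), (34, 73, -2), (-2, 71, 70), … (76 more)
cycles coincide ⇒ equivalent

yes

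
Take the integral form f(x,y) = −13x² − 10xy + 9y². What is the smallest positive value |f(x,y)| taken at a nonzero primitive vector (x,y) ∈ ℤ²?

descent: ρ → (9,10,-13)  [lands on river]
river: ρ → (-13,16,6)
river: ρ → (6,20,-7)
river: ρ → (-7,22,3)
river: ρ → (3,20,-14)
river: ρ → (-14,8,9)
closes: descent 1, river 6
min |a| on river = 3

3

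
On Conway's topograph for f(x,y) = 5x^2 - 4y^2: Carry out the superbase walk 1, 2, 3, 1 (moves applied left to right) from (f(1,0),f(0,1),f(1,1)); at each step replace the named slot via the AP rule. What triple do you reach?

start (5,-4,1) = (f(1,0),f(0,1),f(1,1))
replace slot 1: 2·((-4)+1) − 5 = -11 → (-11,-4,1)
replace slot 2: 2·((-11)+1) − (-4) = -16 → (-11,-16,1)
replace slot 3: 2·((-11)+(-16)) − 1 = -55 → (-11,-16,-55)
replace slot 1: 2·((-16)+(-55)) − (-11) = -131 → (-131,-16,-55)

-131,-16,-55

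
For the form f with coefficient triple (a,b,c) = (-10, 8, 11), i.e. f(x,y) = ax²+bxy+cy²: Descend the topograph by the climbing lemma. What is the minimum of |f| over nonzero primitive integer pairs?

river: ρ → (11,14,-7)
river: ρ → (-7,14,11)
river: ρ → (11,8,-10)
river: ρ → (-10,12,9)
river: ρ → (9,6,-13)
river: ρ → (-13,20,2)
river: ρ → (2,20,-13)
river: ρ → (-13,6,9)
river: ρ → (9,12,-10)
river: ρ → (-10,8,11)
closes: descent 0, river 10
min |a| on river = 2

2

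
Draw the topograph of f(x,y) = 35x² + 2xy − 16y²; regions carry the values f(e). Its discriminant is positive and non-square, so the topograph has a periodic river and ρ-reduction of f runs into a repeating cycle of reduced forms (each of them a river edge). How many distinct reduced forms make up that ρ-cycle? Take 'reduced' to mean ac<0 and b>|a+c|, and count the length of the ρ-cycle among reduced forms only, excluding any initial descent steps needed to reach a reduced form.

D = 2244, ⌊√D⌋ = 47
descent: ρ → (-16,30,21)  [lands on river]
river: ρ → (21,12,-25)
river: ρ → (-25,38,8)
river: ρ → (8,42,-15)
river: ρ → (-15,18,32)
river: ρ → (32,46,-1)
river: ρ → (-1,46,32)
river: ρ → (32,18,-15)
river: ρ → (-15,42,8)
river: ρ → (8,38,-25)
river: ρ → (-25,12,21)
river: ρ → (21,30,-16)
river: ρ → (-16,34,17)
river: ρ → (17,34,-16)
ρ-cycle length = 14 (tail of 1 descent step not counted)

14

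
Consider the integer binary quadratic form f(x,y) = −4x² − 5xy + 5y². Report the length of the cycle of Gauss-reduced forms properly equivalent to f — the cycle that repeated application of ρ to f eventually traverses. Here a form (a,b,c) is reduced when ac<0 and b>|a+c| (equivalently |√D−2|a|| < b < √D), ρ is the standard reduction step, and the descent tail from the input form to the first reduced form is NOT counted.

D = 105, ⌊√D⌋ = 10
descent: ρ → (5,5,-4)  [lands on river]
river: ρ → (-4,3,6)
river: ρ → (6,9,-1)
river: ρ → (-1,9,6)
river: ρ → (6,3,-4)
river: ρ → (-4,5,5)
ρ-cycle length = 6 (tail of 1 descent step not counted)

6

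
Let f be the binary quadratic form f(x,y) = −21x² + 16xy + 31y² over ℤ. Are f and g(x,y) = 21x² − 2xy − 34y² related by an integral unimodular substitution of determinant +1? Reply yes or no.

D₁ = 2860, D₂ = 2860
river cycle of f (length 12): (31, 46, -6), (-6, 50, 15), (15, 40, -21), (-21, 44, 11), (11, 44, -21), (-21, 40, 15), (15, 50, -6), (-6, 46, 31), (31, 16, -21), (-21, 26, 26), … (2 more)
river cycle of g (length 12): (21, 40, -15), (-15, 50, 6), (6, 46, -31), (-31, 16, 21), (21, 26, -26), (-26, 26, 21), (21, 16, -31), (-31, 46, 6), (6, 50, -15), (-15, 40, 21), … (2 more)
cycles differ ⇒ inequivalent

no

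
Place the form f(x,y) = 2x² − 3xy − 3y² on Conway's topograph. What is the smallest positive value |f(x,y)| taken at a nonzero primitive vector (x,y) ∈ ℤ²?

descent: ρ → (-3,3,2)  [lands on river]
river: ρ → (2,5,-1)
river: ρ → (-1,5,2)
river: ρ → (2,3,-3)
closes: descent 1, river 4
min |a| on river = 1

1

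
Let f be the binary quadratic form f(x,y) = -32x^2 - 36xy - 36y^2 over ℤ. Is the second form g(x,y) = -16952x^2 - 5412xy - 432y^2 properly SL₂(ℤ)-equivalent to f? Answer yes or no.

D₁ = -3312, D₂ = -3312
f is negative-definite; reduce −f:
−f: translate: b→-28 (≡36 mod 64), so (32,36,36)→(32,-28,32)
−f: flip: (32,-28,32)→(32,28,32)
−f: reduced (well bottom): (32,28,32) with a≤c, −a<b≤a
flip sign back: reduced form of f is (-32,-28,-32)
g is negative-definite; reduce −g:
−g: flip: (16952,5412,432)→(432,-5412,16952)
−g: translate: b→-228 (≡-5412 mod 864), so (432,-5412,16952)→(432,-228,32)
−g: flip: (432,-228,32)→(32,228,432)
−g: translate: b→-28 (≡228 mod 64), so (32,228,432)→(32,-28,32)
−g: flip: (32,-28,32)→(32,28,32)
−g: reduced (well bottom): (32,28,32) with a≤c, −a<b≤a
flip sign back: reduced form of g is (-32,-28,-32)
reduced forms (-32, -28, -32) vs (-32, -28, -32) ⇒ equivalent

yes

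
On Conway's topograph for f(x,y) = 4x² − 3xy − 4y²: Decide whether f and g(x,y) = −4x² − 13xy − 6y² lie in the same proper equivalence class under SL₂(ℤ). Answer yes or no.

D₁ = 73, D₂ = 73
river cycle of f (length 18): (-4, 3, 4), (4, 5, -3), (-3, 7, 2), (2, 5, -6), (-6, 7, 1), (1, 7, -6), (-6, 5, 2), (2, 7, -3), (-3, 5, 4), (4, 3, -4), … (8 more)
river cycle of g (length 18): (3, 5, -4), (-4, 3, 4), (4, 5, -3), (-3, 7, 2), (2, 5, -6), (-6, 7, 1), (1, 7, -6), (-6, 5, 2), (2, 7, -3), (-3, 5, 4), … (8 more)
cycles coincide ⇒ equivalent

yes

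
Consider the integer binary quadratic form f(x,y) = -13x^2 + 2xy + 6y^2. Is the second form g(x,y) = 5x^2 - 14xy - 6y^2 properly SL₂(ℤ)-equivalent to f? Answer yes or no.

D₁ = 316, D₂ = 316
river cycle of f (length 6): (6, 10, -9), (-9, 8, 7), (7, 6, -10), (-10, 14, 3), (3, 16, -5), (-5, 14, 6)
river cycle of g (length 6): (-6, 14, 5), (5, 16, -3), (-3, 14, 10), (10, 6, -7), (-7, 8, 9), (9, 10, -6)
cycles differ ⇒ inequivalent

no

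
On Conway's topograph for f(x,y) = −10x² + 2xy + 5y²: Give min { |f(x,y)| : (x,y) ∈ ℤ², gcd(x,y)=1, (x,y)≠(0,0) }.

descent: ρ → (5,8,-7)  [lands on river]
river: ρ → (-7,6,6)
river: ρ → (6,6,-7)
river: ρ → (-7,8,5)
river: ρ → (5,12,-3)
river: ρ → (-3,12,5)
closes: descent 1, river 6
min |a| on river = 3

3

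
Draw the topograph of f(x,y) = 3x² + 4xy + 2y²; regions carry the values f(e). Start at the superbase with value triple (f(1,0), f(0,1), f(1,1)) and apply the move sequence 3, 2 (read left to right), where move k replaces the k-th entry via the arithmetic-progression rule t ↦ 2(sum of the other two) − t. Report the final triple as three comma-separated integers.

start (3,2,9) = (f(1,0),f(0,1),f(1,1))
replace slot 3: 2·(3+2) − 9 = 1 → (3,2,1)
replace slot 2: 2·(3+1) − 2 = 6 → (3,6,1)

3,6,1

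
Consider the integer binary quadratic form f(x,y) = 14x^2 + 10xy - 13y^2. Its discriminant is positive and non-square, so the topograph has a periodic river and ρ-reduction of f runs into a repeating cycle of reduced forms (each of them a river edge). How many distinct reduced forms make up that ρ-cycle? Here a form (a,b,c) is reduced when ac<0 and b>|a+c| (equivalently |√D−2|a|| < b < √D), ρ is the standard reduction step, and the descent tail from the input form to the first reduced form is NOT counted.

D = 828, ⌊√D⌋ = 28
river: ρ → (-13,16,11)
river: ρ → (11,28,-1)
river: ρ → (-1,28,11)
river: ρ → (11,16,-13)
river: ρ → (-13,10,14)
river: ρ → (14,18,-9)
river: ρ → (-9,18,14)
river: ρ → (14,10,-13)
ρ-cycle length = 8 (tail of 0 descent steps not counted)

8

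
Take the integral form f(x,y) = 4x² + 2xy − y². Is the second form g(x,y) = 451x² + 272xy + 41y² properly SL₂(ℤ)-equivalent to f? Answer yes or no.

D₁ = 20, D₂ = 20
river cycle of f (length 2): (-1, 4, 1), (1, 4, -1)
river cycle of g (length 2): (-1, 4, 1), (1, 4, -1)
cycles coincide ⇒ equivalent

yes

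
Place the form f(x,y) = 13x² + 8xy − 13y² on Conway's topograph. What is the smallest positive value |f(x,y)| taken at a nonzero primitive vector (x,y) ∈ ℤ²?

river: ρ → (-13,18,8)
river: ρ → (8,14,-17)
river: ρ → (-17,20,5)
river: ρ → (5,20,-17)
river: ρ → (-17,14,8)
river: ρ → (8,18,-13)
river: ρ → (-13,8,13)
river: ρ → (13,18,-8)
river: ρ → (-8,14,17)
river: ρ → (17,20,-5)
river: ρ → (-5,20,17)
river: ρ → (17,14,-8)
river: ρ → (-8,18,13)
river: ρ → (13,8,-13)
closes: descent 0, river 14
min |a| on river = 5

5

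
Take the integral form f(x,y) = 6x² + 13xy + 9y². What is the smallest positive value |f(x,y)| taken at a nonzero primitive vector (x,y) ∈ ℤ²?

translate: b→1 (≡13 mod 12), so (6,13,9)→(6,1,2)
flip: (6,1,2)→(2,-1,6)
reduced (well bottom): (2,-1,6) with a≤c, −a<b≤a
well minimum = a = 2

2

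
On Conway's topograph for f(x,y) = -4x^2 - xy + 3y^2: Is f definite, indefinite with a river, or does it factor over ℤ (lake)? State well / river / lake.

D = b²−4ac = (-1)² − 4·(-4)·3 = 49
D = 7² is a perfect square ⇒ form factors over ℤ ⇒ lakes

lake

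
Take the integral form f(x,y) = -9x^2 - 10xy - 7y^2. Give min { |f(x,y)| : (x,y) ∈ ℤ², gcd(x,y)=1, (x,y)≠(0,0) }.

translate: b→-8 (≡10 mod 18), so (9,10,7)→(9,-8,6)
flip: (9,-8,6)→(6,8,9)
translate: b→-4 (≡8 mod 12), so (6,8,9)→(6,-4,7)
reduced (well bottom): (6,-4,7) with a≤c, −a<b≤a
well minimum |f| = |-6| = 6 (negative-definite)

6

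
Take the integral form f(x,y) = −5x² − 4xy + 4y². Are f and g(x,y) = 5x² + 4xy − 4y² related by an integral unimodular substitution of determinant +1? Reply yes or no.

D₁ = 96, D₂ = 96
river cycle of f (length 4): (4, 4, -5), (-5, 6, 3), (3, 6, -5), (-5, 4, 4)
river cycle of g (length 4): (-4, 4, 5), (5, 6, -3), (-3, 6, 5), (5, 4, -4)
cycles differ ⇒ inequivalent

no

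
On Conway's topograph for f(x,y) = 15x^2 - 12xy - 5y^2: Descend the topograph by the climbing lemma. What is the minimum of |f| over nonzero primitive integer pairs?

descent: ρ → (-5,12,15)  [lands on river]
river: ρ → (15,18,-2)
river: ρ → (-2,18,15)
river: ρ → (15,12,-5)
river: ρ → (-5,18,6)
river: ρ → (6,18,-5)
closes: descent 1, river 6
min |a| on river = 2

2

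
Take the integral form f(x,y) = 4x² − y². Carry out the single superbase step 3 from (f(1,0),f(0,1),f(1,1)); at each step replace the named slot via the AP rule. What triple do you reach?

start (4,-1,3) = (f(1,0),f(0,1),f(1,1))
replace slot 3: 2·(4+(-1)) − 3 = 3 → (4,-1,3)

4,-1,3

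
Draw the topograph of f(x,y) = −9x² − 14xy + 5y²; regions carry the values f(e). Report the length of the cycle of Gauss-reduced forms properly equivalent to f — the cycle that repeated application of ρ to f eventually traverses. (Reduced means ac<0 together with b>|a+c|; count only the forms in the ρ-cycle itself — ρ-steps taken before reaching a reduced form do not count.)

D = 376, ⌊√D⌋ = 19
descent: ρ → (5,14,-9)  [lands on river]
river: ρ → (-9,4,10)
river: ρ → (10,16,-3)
river: ρ → (-3,14,15)
river: ρ → (15,16,-2)
river: ρ → (-2,16,15)
river: ρ → (15,14,-3)
river: ρ → (-3,16,10)
river: ρ → (10,4,-9)
river: ρ → (-9,14,5)
river: ρ → (5,16,-6)
river: ρ → (-6,8,13)
river: ρ → (13,18,-1)
river: ρ → (-1,18,13)
river: ρ → (13,8,-6)
river: ρ → (-6,16,5)
ρ-cycle length = 16 (tail of 1 descent step not counted)

16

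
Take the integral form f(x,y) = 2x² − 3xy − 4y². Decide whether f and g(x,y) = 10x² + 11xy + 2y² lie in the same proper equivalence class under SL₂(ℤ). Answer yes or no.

D₁ = 41, D₂ = 41
river cycle of f (length 10): (-4, 3, 2), (2, 5, -2), (-2, 3, 4), (4, 5, -1), (-1, 5, 4), (4, 3, -2), (-2, 5, 2), (2, 3, -4), (-4, 5, 1), (1, 5, -4)
river cycle of g (length 10): (2, 5, -2), (-2, 3, 4), (4, 5, -1), (-1, 5, 4), (4, 3, -2), (-2, 5, 2), (2, 3, -4), (-4, 5, 1), (1, 5, -4), (-4, 3, 2)
cycles coincide ⇒ equivalent

yes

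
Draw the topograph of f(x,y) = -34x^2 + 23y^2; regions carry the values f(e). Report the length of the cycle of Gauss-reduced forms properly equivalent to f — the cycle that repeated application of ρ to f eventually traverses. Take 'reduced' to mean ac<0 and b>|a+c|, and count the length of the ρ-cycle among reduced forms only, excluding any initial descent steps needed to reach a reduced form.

D = 3128, ⌊√D⌋ = 55
descent: ρ → (23,46,-11)  [lands on river]
river: ρ → (-11,42,31)
river: ρ → (31,20,-22)
river: ρ → (-22,24,29)
river: ρ → (29,34,-17)
river: ρ → (-17,34,29)
river: ρ → (29,24,-22)
river: ρ → (-22,20,31)
river: ρ → (31,42,-11)
river: ρ → (-11,46,23)
ρ-cycle length = 10 (tail of 1 descent step not counted)

10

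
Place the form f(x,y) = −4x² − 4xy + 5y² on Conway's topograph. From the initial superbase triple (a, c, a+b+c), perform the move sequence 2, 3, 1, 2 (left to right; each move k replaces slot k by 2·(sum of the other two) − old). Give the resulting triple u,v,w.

start (-4,5,-3) = (f(1,0),f(0,1),f(1,1))
replace slot 2: 2·((-4)+(-3)) − 5 = -19 → (-4,-19,-3)
replace slot 3: 2·((-4)+(-19)) − (-3) = -43 → (-4,-19,-43)
replace slot 1: 2·((-19)+(-43)) − (-4) = -120 → (-120,-19,-43)
replace slot 2: 2·((-120)+(-43)) − (-19) = -307 → (-120,-307,-43)

-120,-307,-43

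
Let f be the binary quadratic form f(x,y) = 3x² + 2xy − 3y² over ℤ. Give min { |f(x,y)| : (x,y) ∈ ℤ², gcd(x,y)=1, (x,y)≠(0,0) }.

river: ρ → (-3,4,2)
river: ρ → (2,4,-3)
river: ρ → (-3,2,3)
river: ρ → (3,4,-2)
river: ρ → (-2,4,3)
river: ρ → (3,2,-3)
closes: descent 0, river 6
min |a| on river = 2

2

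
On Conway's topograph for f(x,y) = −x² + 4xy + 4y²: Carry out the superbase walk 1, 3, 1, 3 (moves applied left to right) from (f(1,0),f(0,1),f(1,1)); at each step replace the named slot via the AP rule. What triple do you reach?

start (-1,4,7) = (f(1,0),f(0,1),f(1,1))
replace slot 1: 2·(4+7) − (-1) = 23 → (23,4,7)
replace slot 3: 2·(23+4) − 7 = 47 → (23,4,47)
replace slot 1: 2·(4+47) − 23 = 79 → (79,4,47)
replace slot 3: 2·(79+4) − 47 = 119 → (79,4,119)

79,4,119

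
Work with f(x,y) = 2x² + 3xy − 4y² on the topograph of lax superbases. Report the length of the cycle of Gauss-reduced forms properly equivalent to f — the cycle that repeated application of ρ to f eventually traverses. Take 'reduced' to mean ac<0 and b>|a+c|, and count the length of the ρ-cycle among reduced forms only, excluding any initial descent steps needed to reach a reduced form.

D = 41, ⌊√D⌋ = 6
river: ρ → (-4,5,1)
river: ρ → (1,5,-4)
river: ρ → (-4,3,2)
river: ρ → (2,5,-2)
river: ρ → (-2,3,4)
river: ρ → (4,5,-1)
river: ρ → (-1,5,4)
river: ρ → (4,3,-2)
river: ρ → (-2,5,2)
river: ρ → (2,3,-4)
ρ-cycle length = 10 (tail of 0 descent steps not counted)

10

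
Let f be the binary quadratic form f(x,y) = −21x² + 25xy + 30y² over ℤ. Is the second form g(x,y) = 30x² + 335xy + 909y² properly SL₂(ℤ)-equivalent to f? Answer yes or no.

D₁ = 3145, D₂ = 3145
river cycle of f (length 46): (30, 35, -16), (-16, 29, 36), (36, 43, -9), (-9, 47, 26), (26, 5, -30), (-30, 55, 1), (1, 55, -30), (-30, 5, 26), (26, 47, -9), (-9, 43, 36), … (36 more)
river cycle of g (length 46): (30, 35, -16), (-16, 29, 36), (36, 43, -9), (-9, 47, 26), (26, 5, -30), (-30, 55, 1), (1, 55, -30), (-30, 5, 26), (26, 47, -9), (-9, 43, 36), … (36 more)
cycles coincide ⇒ equivalent

yes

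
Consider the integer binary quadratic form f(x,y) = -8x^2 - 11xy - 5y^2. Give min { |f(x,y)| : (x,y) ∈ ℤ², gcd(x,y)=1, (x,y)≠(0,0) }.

translate: b→-5 (≡11 mod 16), so (8,11,5)→(8,-5,2)
flip: (8,-5,2)→(2,5,8)
translate: b→1 (≡5 mod 4), so (2,5,8)→(2,1,5)
reduced (well bottom): (2,1,5) with a≤c, −a<b≤a
well minimum |f| = |-2| = 2 (negative-definite)

2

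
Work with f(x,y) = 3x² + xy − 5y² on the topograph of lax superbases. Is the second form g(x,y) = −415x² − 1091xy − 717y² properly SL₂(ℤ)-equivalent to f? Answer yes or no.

D₁ = 61, D₂ = 61
river cycle of f (length 6): (3, 7, -1), (-1, 7, 3), (3, 5, -3), (-3, 7, 1), (1, 7, -3), (-3, 5, 3)
river cycle of g (length 6): (-1, 7, 3), (3, 5, -3), (-3, 7, 1), (1, 7, -3), (-3, 5, 3), (3, 7, -1)
cycles coincide ⇒ equivalent

yes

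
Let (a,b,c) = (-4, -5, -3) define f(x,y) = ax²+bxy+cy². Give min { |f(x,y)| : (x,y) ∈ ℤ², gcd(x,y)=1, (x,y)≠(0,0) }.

translate: b→-3 (≡5 mod 8), so (4,5,3)→(4,-3,2)
flip: (4,-3,2)→(2,3,4)
translate: b→-1 (≡3 mod 4), so (2,3,4)→(2,-1,3)
reduced (well bottom): (2,-1,3) with a≤c, −a<b≤a
well minimum |f| = |-2| = 2 (negative-definite)

2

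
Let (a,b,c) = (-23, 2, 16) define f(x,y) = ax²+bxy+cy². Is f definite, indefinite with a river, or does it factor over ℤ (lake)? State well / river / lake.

D = b²−4ac = 2² − 4·(-23)·16 = 1476
D > 0 non-square ⇒ indefinite ⇒ periodic river

river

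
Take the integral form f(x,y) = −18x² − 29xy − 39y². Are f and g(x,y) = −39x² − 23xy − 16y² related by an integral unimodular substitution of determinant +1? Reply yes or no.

D₁ = -1967, D₂ = -1967
f is negative-definite; reduce −f:
−f: translate: b→-7 (≡29 mod 36), so (18,29,39)→(18,-7,28)
−f: reduced (well bottom): (18,-7,28) with a≤c, −a<b≤a
flip sign back: reduced form of f is (-18,7,-28)
g is negative-definite; reduce −g:
−g: flip: (39,23,16)→(16,-23,39)
−g: translate: b→9 (≡-23 mod 32), so (16,-23,39)→(16,9,32)
−g: reduced (well bottom): (16,9,32) with a≤c, −a<b≤a
flip sign back: reduced form of g is (-16,-9,-32)
reduced forms (-18, 7, -28) vs (-16, -9, -32) ⇒ inequivalent

no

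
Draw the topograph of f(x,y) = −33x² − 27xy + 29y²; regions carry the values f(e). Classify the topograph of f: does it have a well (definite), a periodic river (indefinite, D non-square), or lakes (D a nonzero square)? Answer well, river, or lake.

D = b²−4ac = (-27)² − 4·(-33)·29 = 4557
D > 0 non-square ⇒ indefinite ⇒ periodic river

river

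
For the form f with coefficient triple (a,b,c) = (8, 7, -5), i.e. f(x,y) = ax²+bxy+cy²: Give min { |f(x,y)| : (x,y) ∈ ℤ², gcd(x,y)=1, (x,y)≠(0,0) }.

river: ρ → (-5,13,2)
river: ρ → (2,11,-11)
river: ρ → (-11,11,2)
river: ρ → (2,13,-5)
river: ρ → (-5,7,8)
river: ρ → (8,9,-4)
river: ρ → (-4,7,10)
river: ρ → (10,13,-1)
river: ρ → (-1,13,10)
river: ρ → (10,7,-4)
river: ρ → (-4,9,8)
river: ρ → (8,7,-5)
closes: descent 0, river 12
min |a| on river = 1

1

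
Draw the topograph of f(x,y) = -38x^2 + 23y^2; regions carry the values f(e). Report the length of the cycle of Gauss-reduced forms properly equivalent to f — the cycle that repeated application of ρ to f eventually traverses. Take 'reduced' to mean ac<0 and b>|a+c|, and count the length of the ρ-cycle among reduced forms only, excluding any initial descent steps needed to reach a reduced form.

D = 3496, ⌊√D⌋ = 59
descent: ρ → (23,46,-15)  [lands on river]
river: ρ → (-15,44,26)
river: ρ → (26,8,-33)
river: ρ → (-33,58,1)
river: ρ → (1,58,-33)
river: ρ → (-33,8,26)
river: ρ → (26,44,-15)
river: ρ → (-15,46,23)
ρ-cycle length = 8 (tail of 1 descent step not counted)

8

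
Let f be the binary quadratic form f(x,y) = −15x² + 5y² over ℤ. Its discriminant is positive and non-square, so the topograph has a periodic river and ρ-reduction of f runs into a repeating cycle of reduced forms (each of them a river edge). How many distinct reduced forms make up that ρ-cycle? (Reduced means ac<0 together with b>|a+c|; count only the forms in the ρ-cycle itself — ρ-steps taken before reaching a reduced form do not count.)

D = 300, ⌊√D⌋ = 17
descent: ρ → (5,10,-10)  [lands on river]
river: ρ → (-10,10,5)
ρ-cycle length = 2 (tail of 1 descent step not counted)

2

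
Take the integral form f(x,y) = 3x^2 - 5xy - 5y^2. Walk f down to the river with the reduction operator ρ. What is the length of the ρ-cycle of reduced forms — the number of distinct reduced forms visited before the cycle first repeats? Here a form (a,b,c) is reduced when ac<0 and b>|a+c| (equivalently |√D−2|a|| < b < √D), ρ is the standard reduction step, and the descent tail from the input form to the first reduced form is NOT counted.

D = 85, ⌊√D⌋ = 9
descent: ρ → (-5,5,3)  [lands on river]
river: ρ → (3,7,-3)
river: ρ → (-3,5,5)
river: ρ → (5,5,-3)
river: ρ → (-3,7,3)
river: ρ → (3,5,-5)
ρ-cycle length = 6 (tail of 1 descent step not counted)

6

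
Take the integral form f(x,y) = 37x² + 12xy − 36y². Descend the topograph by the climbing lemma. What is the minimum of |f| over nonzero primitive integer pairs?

river: ρ → (-36,60,13)
river: ρ → (13,70,-11)
river: ρ → (-11,62,37)
river: ρ → (37,12,-36)
closes: descent 0, river 4
min |a| on river = 11

11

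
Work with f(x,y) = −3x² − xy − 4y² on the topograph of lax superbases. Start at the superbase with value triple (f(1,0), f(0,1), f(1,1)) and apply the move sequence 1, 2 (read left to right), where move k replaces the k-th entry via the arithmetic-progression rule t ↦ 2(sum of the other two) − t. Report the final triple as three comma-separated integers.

start (-3,-4,-8) = (f(1,0),f(0,1),f(1,1))
replace slot 1: 2·((-4)+(-8)) − (-3) = -21 → (-21,-4,-8)
replace slot 2: 2·((-21)+(-8)) − (-4) = -54 → (-21,-54,-8)

-21,-54,-8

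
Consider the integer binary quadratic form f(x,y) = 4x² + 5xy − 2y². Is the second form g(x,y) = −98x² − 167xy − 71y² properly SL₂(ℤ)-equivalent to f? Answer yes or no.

D₁ = 57, D₂ = 57
river cycle of f (length 6): (-2, 7, 1), (1, 7, -2), (-2, 5, 4), (4, 3, -3), (-3, 3, 4), (4, 5, -2)
river cycle of g (length 6): (-2, 7, 1), (1, 7, -2), (-2, 5, 4), (4, 3, -3), (-3, 3, 4), (4, 5, -2)
cycles coincide ⇒ equivalent

yes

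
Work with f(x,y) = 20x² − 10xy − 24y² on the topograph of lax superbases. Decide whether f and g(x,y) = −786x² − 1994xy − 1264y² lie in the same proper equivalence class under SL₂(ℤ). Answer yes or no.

D₁ = 2020, D₂ = 2020
river cycle of f (length 8): (-24, 10, 20), (20, 30, -14), (-14, 26, 24), (24, 22, -16), (-16, 42, 4), (4, 38, -36), (-36, 34, 6), (6, 38, -24)
river cycle of g (length 8): (6, 38, -24), (-24, 10, 20), (20, 30, -14), (-14, 26, 24), (24, 22, -16), (-16, 42, 4), (4, 38, -36), (-36, 34, 6)
cycles coincide ⇒ equivalent

yes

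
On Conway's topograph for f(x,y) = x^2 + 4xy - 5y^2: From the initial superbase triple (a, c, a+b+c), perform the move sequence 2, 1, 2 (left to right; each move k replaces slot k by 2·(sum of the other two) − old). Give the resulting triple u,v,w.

start (1,-5,0) = (f(1,0),f(0,1),f(1,1))
replace slot 2: 2·(1+0) − (-5) = 7 → (1,7,0)
replace slot 1: 2·(7+0) − 1 = 13 → (13,7,0)
replace slot 2: 2·(13+0) − 7 = 19 → (13,19,0)

13,19,0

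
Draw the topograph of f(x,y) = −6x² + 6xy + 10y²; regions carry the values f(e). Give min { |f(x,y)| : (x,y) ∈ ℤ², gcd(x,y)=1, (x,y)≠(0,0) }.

river: ρ → (10,14,-2)
river: ρ → (-2,14,10)
river: ρ → (10,6,-6)
river: ρ → (-6,6,10)
closes: descent 0, river 4
min |a| on river = 2

2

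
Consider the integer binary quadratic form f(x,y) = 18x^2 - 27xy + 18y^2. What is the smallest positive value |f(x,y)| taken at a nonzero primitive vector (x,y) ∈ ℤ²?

translate: b→9 (≡-27 mod 36), so (18,-27,18)→(18,9,9)
flip: (18,9,9)→(9,-9,18)
translate: b→9 (≡-9 mod 18), so (9,-9,18)→(9,9,18)
reduced (well bottom): (9,9,18) with a≤c, −a<b≤a
well minimum = a = 9

9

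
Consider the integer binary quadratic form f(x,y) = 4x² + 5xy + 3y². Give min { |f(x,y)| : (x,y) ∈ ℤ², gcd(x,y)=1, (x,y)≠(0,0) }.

translate: b→-3 (≡5 mod 8), so (4,5,3)→(4,-3,2)
flip: (4,-3,2)→(2,3,4)
translate: b→-1 (≡3 mod 4), so (2,3,4)→(2,-1,3)
reduced (well bottom): (2,-1,3) with a≤c, −a<b≤a
well minimum = a = 2

2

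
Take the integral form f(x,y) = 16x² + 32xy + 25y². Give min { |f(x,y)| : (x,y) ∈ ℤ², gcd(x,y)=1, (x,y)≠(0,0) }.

translate: b→0 (≡32 mod 32), so (16,32,25)→(16,0,9)
flip: (16,0,9)→(9,0,16)
reduced (well bottom): (9,0,16) with a≤c, −a<b≤a
well minimum = a = 9

9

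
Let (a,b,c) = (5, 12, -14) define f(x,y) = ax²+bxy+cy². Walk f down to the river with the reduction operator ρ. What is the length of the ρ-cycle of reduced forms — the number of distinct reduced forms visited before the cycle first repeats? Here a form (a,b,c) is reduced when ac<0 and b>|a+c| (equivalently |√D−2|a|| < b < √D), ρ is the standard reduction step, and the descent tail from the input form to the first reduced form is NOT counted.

D = 424, ⌊√D⌋ = 20
river: ρ → (-14,16,3)
river: ρ → (3,20,-2)
river: ρ → (-2,20,3)
river: ρ → (3,16,-14)
river: ρ → (-14,12,5)
river: ρ → (5,18,-5)
river: ρ → (-5,12,14)
river: ρ → (14,16,-3)
river: ρ → (-3,20,2)
river: ρ → (2,20,-3)
river: ρ → (-3,16,14)
river: ρ → (14,12,-5)
river: ρ → (-5,18,5)
river: ρ → (5,12,-14)
ρ-cycle length = 14 (tail of 0 descent steps not counted)

14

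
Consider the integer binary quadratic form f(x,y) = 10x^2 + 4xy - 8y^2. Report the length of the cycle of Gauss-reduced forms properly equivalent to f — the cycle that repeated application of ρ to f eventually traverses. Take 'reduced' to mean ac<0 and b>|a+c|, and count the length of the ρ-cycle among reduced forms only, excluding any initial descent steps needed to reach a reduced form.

D = 336, ⌊√D⌋ = 18
river: ρ → (-8,12,6)
river: ρ → (6,12,-8)
river: ρ → (-8,4,10)
river: ρ → (10,16,-2)
river: ρ → (-2,16,10)
river: ρ → (10,4,-8)
ρ-cycle length = 6 (tail of 0 descent steps not counted)

6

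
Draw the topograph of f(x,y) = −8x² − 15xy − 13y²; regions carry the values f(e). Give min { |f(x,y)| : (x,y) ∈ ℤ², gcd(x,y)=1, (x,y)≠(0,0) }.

translate: b→-1 (≡15 mod 16), so (8,15,13)→(8,-1,6)
flip: (8,-1,6)→(6,1,8)
reduced (well bottom): (6,1,8) with a≤c, −a<b≤a
well minimum |f| = |-6| = 6 (negative-definite)

6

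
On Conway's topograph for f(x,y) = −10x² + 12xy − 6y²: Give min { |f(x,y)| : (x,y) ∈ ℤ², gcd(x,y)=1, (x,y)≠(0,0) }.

translate: b→8 (≡-12 mod 20), so (10,-12,6)→(10,8,4)
flip: (10,8,4)→(4,-8,10)
translate: b→0 (≡-8 mod 8), so (4,-8,10)→(4,0,6)
reduced (well bottom): (4,0,6) with a≤c, −a<b≤a
well minimum |f| = |-4| = 4 (negative-definite)

4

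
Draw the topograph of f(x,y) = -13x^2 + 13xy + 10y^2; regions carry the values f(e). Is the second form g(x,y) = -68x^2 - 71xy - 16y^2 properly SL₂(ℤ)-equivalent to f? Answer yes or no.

D₁ = 689, D₂ = 689
river cycle of f (length 6): (10, 7, -16), (-16, 25, 1), (1, 25, -16), (-16, 7, 10), (10, 13, -13), (-13, 13, 10)
river cycle of g (length 6): (-16, 7, 10), (10, 13, -13), (-13, 13, 10), (10, 7, -16), (-16, 25, 1), (1, 25, -16)
cycles coincide ⇒ equivalent

yes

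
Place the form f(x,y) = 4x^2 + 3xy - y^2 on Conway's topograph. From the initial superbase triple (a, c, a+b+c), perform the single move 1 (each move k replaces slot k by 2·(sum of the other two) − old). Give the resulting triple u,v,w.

start (4,-1,6) = (f(1,0),f(0,1),f(1,1))
replace slot 1: 2·((-1)+6) − 4 = 6 → (6,-1,6)

6,-1,6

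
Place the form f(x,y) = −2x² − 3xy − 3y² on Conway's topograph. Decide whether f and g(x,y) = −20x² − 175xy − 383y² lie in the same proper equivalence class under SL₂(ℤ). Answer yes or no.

D₁ = -15, D₂ = -15
f is negative-definite; reduce −f:
−f: translate: b→-1 (≡3 mod 4), so (2,3,3)→(2,-1,2)
−f: flip: (2,-1,2)→(2,1,2)
−f: reduced (well bottom): (2,1,2) with a≤c, −a<b≤a
flip sign back: reduced form of f is (-2,-1,-2)
g is negative-definite; reduce −g:
−g: translate: b→15 (≡175 mod 40), so (20,175,383)→(20,15,3)
−g: flip: (20,15,3)→(3,-15,20)
−g: translate: b→3 (≡-15 mod 6), so (3,-15,20)→(3,3,2)
−g: flip: (3,3,2)→(2,-3,3)
−g: translate: b→1 (≡-3 mod 4), so (2,-3,3)→(2,1,2)
−g: reduced (well bottom): (2,1,2) with a≤c, −a<b≤a
flip sign back: reduced form of g is (-2,-1,-2)
reduced forms (-2, -1, -2) vs (-2, -1, -2) ⇒ equivalent

yes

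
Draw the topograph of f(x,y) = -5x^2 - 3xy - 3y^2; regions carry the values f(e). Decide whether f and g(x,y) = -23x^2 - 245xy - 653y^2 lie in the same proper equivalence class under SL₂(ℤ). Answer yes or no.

D₁ = -51, D₂ = -51
f is negative-definite; reduce −f:
−f: flip: (5,3,3)→(3,-3,5)
−f: translate: b→3 (≡-3 mod 6), so (3,-3,5)→(3,3,5)
−f: reduced (well bottom): (3,3,5) with a≤c, −a<b≤a
flip sign back: reduced form of f is (-3,-3,-5)
g is negative-definite; reduce −g:
−g: translate: b→15 (≡245 mod 46), so (23,245,653)→(23,15,3)
−g: flip: (23,15,3)→(3,-15,23)
−g: translate: b→3 (≡-15 mod 6), so (3,-15,23)→(3,3,5)
−g: reduced (well bottom): (3,3,5) with a≤c, −a<b≤a
flip sign back: reduced form of g is (-3,-3,-5)
reduced forms (-3, -3, -5) vs (-3, -3, -5) ⇒ equivalent

yes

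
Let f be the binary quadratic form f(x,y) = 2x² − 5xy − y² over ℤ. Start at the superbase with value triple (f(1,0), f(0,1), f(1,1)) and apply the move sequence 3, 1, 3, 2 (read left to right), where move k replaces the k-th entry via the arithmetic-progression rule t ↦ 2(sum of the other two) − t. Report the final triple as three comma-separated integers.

start (2,-1,-4) = (f(1,0),f(0,1),f(1,1))
replace slot 3: 2·(2+(-1)) − (-4) = 6 → (2,-1,6)
replace slot 1: 2·((-1)+6) − 2 = 8 → (8,-1,6)
replace slot 3: 2·(8+(-1)) − 6 = 8 → (8,-1,8)
replace slot 2: 2·(8+8) − (-1) = 33 → (8,33,8)

8,33,8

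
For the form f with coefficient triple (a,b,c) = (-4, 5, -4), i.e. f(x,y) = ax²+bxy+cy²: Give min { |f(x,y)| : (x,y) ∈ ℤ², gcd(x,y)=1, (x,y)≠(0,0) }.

translate: b→3 (≡-5 mod 8), so (4,-5,4)→(4,3,3)
flip: (4,3,3)→(3,-3,4)
translate: b→3 (≡-3 mod 6), so (3,-3,4)→(3,3,4)
reduced (well bottom): (3,3,4) with a≤c, −a<b≤a
well minimum |f| = |-3| = 3 (negative-definite)

3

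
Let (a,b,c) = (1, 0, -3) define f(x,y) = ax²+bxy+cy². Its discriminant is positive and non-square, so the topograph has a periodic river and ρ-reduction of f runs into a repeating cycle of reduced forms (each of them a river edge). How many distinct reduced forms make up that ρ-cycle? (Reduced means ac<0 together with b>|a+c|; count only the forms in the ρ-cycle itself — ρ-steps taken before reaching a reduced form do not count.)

D = 12, ⌊√D⌋ = 3
descent: ρ → (-3,0,1)
descent: ρ → (1,2,-2)  [lands on river]
river: ρ → (-2,2,1)
ρ-cycle length = 2 (tail of 2 descent steps not counted)

2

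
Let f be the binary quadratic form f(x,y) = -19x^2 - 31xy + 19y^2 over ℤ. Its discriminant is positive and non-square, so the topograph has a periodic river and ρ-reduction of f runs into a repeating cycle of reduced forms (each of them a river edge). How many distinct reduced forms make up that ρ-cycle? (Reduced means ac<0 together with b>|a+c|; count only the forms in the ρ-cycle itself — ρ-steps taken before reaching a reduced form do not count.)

D = 2405, ⌊√D⌋ = 49
descent: ρ → (19,31,-19)  [lands on river]
river: ρ → (-19,45,5)
river: ρ → (5,45,-19)
river: ρ → (-19,31,19)
river: ρ → (19,45,-5)
river: ρ → (-5,45,19)
ρ-cycle length = 6 (tail of 1 descent step not counted)

6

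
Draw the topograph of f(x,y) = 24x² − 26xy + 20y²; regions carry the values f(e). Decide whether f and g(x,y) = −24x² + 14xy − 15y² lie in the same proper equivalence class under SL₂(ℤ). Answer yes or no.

D₁ = -1244, D₂ = -1244
f: translate: b→22 (≡-26 mod 48), so (24,-26,20)→(24,22,18)
f: flip: (24,22,18)→(18,-22,24)
f: translate: b→14 (≡-22 mod 36), so (18,-22,24)→(18,14,20)
f: reduced (well bottom): (18,14,20) with a≤c, −a<b≤a
g is negative-definite; reduce −g:
−g: flip: (24,-14,15)→(15,14,24)
−g: reduced (well bottom): (15,14,24) with a≤c, −a<b≤a
flip sign back: reduced form of g is (-15,-14,-24)
reduced forms (18, 14, 20) vs (-15, -14, -24) ⇒ inequivalent

no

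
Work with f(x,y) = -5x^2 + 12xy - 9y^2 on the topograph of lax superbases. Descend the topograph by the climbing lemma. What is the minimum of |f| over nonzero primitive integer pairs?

translate: b→-2 (≡-12 mod 10), so (5,-12,9)→(5,-2,2)
flip: (5,-2,2)→(2,2,5)
reduced (well bottom): (2,2,5) with a≤c, −a<b≤a
well minimum |f| = |-2| = 2 (negative-definite)

2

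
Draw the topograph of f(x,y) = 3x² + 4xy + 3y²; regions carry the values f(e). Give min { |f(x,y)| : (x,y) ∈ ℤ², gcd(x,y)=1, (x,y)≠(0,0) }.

translate: b→-2 (≡4 mod 6), so (3,4,3)→(3,-2,2)
flip: (3,-2,2)→(2,2,3)
reduced (well bottom): (2,2,3) with a≤c, −a<b≤a
well minimum = a = 2

2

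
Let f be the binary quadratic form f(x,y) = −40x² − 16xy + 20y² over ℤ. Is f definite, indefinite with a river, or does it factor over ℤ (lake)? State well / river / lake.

D = b²−4ac = (-16)² − 4·(-40)·20 = 3456
D > 0 non-square ⇒ indefinite ⇒ periodic river

river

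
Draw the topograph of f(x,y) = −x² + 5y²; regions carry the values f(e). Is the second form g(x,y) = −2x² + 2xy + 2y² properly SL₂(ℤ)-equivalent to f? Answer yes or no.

D₁ = 20, D₂ = 20
river cycle of f (length 2): (-1, 4, 1), (1, 4, -1)
river cycle of g (length 2): (2, 2, -2), (-2, 2, 2)
cycles differ ⇒ inequivalent

no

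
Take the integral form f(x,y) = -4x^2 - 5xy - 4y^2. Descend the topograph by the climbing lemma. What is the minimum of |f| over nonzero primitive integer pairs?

translate: b→-3 (≡5 mod 8), so (4,5,4)→(4,-3,3)
flip: (4,-3,3)→(3,3,4)
reduced (well bottom): (3,3,4) with a≤c, −a<b≤a
well minimum |f| = |-3| = 3 (negative-definite)

3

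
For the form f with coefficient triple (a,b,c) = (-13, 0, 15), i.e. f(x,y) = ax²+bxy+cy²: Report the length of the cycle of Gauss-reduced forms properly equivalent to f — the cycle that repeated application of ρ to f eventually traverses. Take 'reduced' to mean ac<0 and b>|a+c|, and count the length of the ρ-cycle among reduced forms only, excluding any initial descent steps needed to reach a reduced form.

D = 780, ⌊√D⌋ = 27
descent: ρ → (15,0,-13)
descent: ρ → (-13,26,2)  [lands on river]
river: ρ → (2,26,-13)
ρ-cycle length = 2 (tail of 2 descent steps not counted)

2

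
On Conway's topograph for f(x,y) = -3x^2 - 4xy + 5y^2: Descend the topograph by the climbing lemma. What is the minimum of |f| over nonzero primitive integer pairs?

descent: ρ → (5,4,-3)  [lands on river]
river: ρ → (-3,8,1)
river: ρ → (1,8,-3)
river: ρ → (-3,4,5)
river: ρ → (5,6,-2)
river: ρ → (-2,6,5)
closes: descent 1, river 6
min |a| on river = 1

1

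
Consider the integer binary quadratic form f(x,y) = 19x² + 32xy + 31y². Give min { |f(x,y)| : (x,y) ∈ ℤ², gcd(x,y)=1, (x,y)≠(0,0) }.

translate: b→-6 (≡32 mod 38), so (19,32,31)→(19,-6,18)
flip: (19,-6,18)→(18,6,19)
reduced (well bottom): (18,6,19) with a≤c, −a<b≤a
well minimum = a = 18

18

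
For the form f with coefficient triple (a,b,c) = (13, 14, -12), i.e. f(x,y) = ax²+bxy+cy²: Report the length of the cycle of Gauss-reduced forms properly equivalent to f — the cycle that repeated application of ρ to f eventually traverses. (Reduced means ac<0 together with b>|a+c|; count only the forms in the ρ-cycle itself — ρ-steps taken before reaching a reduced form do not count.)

D = 820, ⌊√D⌋ = 28
river: ρ → (-12,10,15)
river: ρ → (15,20,-7)
river: ρ → (-7,22,12)
river: ρ → (12,26,-3)
river: ρ → (-3,28,3)
river: ρ → (3,26,-12)
river: ρ → (-12,22,7)
river: ρ → (7,20,-15)
river: ρ → (-15,10,12)
river: ρ → (12,14,-13)
river: ρ → (-13,12,13)
river: ρ → (13,14,-12)
ρ-cycle length = 12 (tail of 0 descent steps not counted)

12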